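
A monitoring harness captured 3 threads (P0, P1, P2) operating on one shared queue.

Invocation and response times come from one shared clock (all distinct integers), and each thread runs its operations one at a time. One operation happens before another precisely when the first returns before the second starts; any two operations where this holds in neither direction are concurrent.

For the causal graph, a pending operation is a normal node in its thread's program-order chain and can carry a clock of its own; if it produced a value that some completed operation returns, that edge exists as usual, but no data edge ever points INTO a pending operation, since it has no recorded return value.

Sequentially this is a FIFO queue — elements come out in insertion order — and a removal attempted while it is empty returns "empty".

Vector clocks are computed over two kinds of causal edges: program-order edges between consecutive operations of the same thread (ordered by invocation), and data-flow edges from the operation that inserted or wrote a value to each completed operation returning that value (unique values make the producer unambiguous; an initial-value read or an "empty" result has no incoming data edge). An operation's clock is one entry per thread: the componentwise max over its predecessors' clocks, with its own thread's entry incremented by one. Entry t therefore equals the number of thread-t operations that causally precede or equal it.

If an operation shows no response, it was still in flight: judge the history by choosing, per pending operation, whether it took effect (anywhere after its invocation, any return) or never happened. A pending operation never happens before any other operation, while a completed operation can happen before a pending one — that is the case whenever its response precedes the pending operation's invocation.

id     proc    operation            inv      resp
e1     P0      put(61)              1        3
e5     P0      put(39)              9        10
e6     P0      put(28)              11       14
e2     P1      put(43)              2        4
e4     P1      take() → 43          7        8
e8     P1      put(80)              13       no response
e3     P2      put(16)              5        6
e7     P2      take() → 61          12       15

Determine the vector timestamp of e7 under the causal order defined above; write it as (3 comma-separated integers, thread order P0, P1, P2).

(1, 0, 2)

root op e3, invoked 5: fresh clock plus P2's own tick → (0, 0, 1)
root op e2, invoked 2: fresh clock plus P1's own tick → (0, 1, 0)
root op e1, invoked 1: fresh clock plus P0's own tick → (1, 0, 0)
from VC(e2)=(0, 1, 0), e4 (invoked 7) maxes components and bumps P1 → (0, 2, 0)
from VC(e1)=(1, 0, 0), e5 (invoked 9) maxes components and bumps P0 → (2, 0, 0)
from VC(e4)=(0, 2, 0), e8 (invoked 13) maxes components and bumps P1 → (0, 3, 0)
from VC(e1)=(1, 0, 0), VC(e3)=(0, 0, 1), e7 (invoked 12) maxes components and bumps P2 → (1, 0, 2)
from VC(e5)=(2, 0, 0), e6 (invoked 11) maxes components and bumps P0 → (3, 0, 0)
target: VC(e7) = (1, 0, 2)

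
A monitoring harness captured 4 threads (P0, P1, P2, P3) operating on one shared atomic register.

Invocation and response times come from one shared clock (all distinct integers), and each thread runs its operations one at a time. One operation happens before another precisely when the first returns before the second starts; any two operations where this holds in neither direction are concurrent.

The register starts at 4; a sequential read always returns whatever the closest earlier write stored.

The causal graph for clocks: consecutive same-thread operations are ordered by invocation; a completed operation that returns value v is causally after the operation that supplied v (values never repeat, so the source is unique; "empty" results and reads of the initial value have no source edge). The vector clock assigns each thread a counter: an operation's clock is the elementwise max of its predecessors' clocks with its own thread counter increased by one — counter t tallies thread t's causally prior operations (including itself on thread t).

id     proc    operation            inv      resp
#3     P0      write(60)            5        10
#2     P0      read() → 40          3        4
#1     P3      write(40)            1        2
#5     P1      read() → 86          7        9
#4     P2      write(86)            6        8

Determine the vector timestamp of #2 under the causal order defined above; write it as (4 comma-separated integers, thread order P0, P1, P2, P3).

(1, 0, 0, 1)

#1, invoked 1, has no incoming edges; only P3's bump applies → (0, 0, 0, 1)
#4, invoked 6, has no incoming edges; only P2's bump applies → (0, 0, 1, 0)
#5, invoked 7, takes VC(#4)=(0, 0, 1, 0) under max, adds 1 for P1 → (0, 1, 1, 0)
#2, invoked 3, takes VC(#1)=(0, 0, 0, 1) under max, adds 1 for P0 → (1, 0, 0, 1)
#3, invoked 5, takes VC(#2)=(1, 0, 0, 1) under max, adds 1 for P0 → (2, 0, 0, 1)
target: VC(#2) = (1, 0, 0, 1)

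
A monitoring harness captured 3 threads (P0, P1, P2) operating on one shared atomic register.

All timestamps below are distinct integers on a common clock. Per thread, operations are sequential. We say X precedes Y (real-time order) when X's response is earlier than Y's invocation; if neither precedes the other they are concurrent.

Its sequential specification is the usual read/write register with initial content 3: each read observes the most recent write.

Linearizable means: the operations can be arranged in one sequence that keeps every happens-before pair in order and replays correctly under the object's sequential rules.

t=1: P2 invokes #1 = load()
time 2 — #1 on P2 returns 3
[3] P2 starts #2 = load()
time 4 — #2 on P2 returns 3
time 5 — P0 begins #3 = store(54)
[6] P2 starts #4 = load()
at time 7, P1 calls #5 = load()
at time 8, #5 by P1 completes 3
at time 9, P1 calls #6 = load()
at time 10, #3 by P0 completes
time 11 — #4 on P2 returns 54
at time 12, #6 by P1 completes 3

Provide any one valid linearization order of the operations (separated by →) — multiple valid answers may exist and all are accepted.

#1 → #2 → #5 → #6 → #3 → #4

step 1: #1 load() → 3 — value 3
step 2: #2 load() → 3 — value 3
step 3: #5 load() → 3 — value 3
step 4: #6 load() → 3 — value 3
step 5: #3 store(54) — value 54
step 6: #4 load() → 54 — value 54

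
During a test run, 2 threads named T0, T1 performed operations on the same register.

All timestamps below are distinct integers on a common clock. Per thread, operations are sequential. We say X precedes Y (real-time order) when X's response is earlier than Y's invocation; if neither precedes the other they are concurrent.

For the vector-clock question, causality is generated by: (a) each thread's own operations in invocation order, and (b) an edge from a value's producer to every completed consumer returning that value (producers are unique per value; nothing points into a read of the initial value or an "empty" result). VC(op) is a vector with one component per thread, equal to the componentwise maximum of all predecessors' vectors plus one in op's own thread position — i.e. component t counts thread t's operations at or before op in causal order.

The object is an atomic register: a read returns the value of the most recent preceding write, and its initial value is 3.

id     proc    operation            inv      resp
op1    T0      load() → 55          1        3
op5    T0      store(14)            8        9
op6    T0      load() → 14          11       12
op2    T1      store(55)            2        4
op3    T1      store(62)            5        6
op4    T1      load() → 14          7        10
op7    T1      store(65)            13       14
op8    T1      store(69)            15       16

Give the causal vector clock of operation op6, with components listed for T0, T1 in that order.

root op op2, invoked 2: fresh clock plus T1's own tick → (0, 1)
from VC(op2)=(0, 1), op3 (invoked 5) maxes components and bumps T1 → (0, 2)
from VC(op2)=(0, 1), op1 (invoked 1) maxes components and bumps T0 → (1, 1)
from VC(op1)=(1, 1), op5 (invoked 8) maxes components and bumps T0 → (2, 1)
from VC(op5)=(2, 1), op6 (invoked 11) maxes components and bumps T0 → (3, 1)
from VC(op3)=(0, 2), VC(op5)=(2, 1), op4 (invoked 7) maxes components and bumps T1 → (2, 3)
from VC(op4)=(2, 3), op7 (invoked 13) maxes components and bumps T1 → (2, 4)
from VC(op7)=(2, 4), op8 (invoked 15) maxes components and bumps T1 → (2, 5)
target: VC(op6) = (3, 1)

(3, 1)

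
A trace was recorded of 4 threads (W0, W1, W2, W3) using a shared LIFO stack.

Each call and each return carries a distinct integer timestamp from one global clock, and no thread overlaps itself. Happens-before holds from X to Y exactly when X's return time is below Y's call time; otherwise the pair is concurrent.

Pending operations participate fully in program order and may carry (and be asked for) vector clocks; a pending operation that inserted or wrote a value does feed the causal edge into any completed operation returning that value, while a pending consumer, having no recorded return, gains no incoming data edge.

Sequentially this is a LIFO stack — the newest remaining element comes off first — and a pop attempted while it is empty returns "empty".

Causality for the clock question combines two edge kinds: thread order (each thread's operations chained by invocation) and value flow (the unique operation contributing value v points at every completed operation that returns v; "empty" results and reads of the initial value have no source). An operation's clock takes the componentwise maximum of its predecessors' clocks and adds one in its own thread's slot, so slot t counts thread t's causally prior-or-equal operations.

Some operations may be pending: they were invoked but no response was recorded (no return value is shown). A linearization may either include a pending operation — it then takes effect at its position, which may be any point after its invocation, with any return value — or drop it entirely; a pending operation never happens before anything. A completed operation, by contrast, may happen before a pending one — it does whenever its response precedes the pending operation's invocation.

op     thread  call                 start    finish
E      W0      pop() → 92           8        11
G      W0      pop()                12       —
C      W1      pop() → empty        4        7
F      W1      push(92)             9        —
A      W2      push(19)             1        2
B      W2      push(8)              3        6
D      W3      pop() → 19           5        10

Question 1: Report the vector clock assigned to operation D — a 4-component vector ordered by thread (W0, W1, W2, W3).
A (invocation 1): nothing precedes it; W2's component alone gives (0, 0, 1, 0)
C (invocation 4): nothing precedes it; W1's component alone gives (0, 1, 0, 0)
D (invocation 5): componentwise max over VC(A)=(0, 0, 1, 0), +1 at W3, giving (0, 0, 1, 1)
B (invocation 3): componentwise max over VC(A)=(0, 0, 1, 0), +1 at W2, giving (0, 0, 2, 0)
F (invocation 9): componentwise max over VC(C)=(0, 1, 0, 0), +1 at W1, giving (0, 2, 0, 0)
E (invocation 8): componentwise max over VC(F)=(0, 2, 0, 0), +1 at W0, giving (1, 2, 0, 0)
G (invocation 12): componentwise max over VC(E)=(1, 2, 0, 0), +1 at W0, giving (2, 2, 0, 0)
target: VC(D) = (0, 0, 1, 1)

(0, 0, 1, 1)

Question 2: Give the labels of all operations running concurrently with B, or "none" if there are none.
B spans [3,6]: anything still running between times 3 and 6 counts as concurrent
A [1,2]: before
C [4,7]: concurrent
D [5,10]: concurrent
E [8,11]: after
F [9,…): after
G [12,…): after

C, D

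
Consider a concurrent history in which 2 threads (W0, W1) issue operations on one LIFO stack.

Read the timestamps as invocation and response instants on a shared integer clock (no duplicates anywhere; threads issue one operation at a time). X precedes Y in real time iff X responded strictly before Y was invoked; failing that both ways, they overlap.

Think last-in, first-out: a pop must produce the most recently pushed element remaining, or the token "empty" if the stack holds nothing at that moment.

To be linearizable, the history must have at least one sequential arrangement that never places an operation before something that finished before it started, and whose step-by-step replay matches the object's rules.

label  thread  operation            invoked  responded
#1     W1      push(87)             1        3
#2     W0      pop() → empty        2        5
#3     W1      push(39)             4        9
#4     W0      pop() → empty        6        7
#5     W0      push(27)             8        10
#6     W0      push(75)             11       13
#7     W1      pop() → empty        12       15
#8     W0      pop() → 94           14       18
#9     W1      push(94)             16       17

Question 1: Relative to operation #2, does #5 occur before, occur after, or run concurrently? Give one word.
after

#5 spans [8,10], #2 spans [2,5]
resp(#2)=5 < inv(#5)=8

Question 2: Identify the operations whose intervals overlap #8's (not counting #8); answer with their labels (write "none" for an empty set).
#7, #9

#8 spans [14,18]; an op avoiding the whole window 14..18 is ordered, any other is concurrent
#1 [1,3]: before
#2 [2,5]: before
#3 [4,9]: before
#4 [6,7]: before
#5 [8,10]: before
#6 [11,13]: before
#7 [12,15]: concurrent
#9 [16,17]: concurrent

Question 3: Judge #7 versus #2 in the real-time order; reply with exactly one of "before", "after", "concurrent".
after

#7 spans [12,15], #2 spans [2,5]
resp(#2)=5 < inv(#7)=12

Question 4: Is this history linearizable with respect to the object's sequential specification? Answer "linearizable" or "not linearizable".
not linearizable

events 1..6 are fine; event 7 — the response of #4 at time 7 — makes the prefix non-linearizable
every one of the 2 real-time-consistent orders over 3 completed LIFO stack ops fails the sequential spec
no completion choice of the 1 pending operation (#3) rescues it — every subset was tried
sample order #1, #2, #4 (pending dropped) stalls at step 2 — #2 pop() → empty has no legal effect
sample order #2, #1, #4 (pending dropped) stalls at step 3 — #4 pop() → empty has no legal effect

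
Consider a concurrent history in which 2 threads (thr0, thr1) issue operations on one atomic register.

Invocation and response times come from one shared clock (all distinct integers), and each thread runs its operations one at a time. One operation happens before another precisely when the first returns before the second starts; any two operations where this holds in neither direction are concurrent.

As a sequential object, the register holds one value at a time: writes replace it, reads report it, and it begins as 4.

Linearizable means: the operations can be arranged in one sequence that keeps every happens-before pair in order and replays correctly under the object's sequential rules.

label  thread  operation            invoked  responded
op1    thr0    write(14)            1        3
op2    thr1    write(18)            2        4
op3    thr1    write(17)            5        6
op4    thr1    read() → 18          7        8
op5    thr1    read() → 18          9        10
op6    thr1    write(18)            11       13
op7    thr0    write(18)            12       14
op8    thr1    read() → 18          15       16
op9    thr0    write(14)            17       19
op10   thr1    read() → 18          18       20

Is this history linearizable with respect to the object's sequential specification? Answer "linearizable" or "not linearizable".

already the first 8 events (up to op4's response at time 8) admit no linearization; the first 7 still do
no legal order exists: 2 real-time-consistent candidates over 4 completed atomic register operations, all rejected
take op1, op2, op3, op4: step 4 already fails, because op4 read() → 18 cannot occur there
take op2, op1, op3, op4: step 4 already fails, because op4 read() → 18 cannot occur there

not linearizable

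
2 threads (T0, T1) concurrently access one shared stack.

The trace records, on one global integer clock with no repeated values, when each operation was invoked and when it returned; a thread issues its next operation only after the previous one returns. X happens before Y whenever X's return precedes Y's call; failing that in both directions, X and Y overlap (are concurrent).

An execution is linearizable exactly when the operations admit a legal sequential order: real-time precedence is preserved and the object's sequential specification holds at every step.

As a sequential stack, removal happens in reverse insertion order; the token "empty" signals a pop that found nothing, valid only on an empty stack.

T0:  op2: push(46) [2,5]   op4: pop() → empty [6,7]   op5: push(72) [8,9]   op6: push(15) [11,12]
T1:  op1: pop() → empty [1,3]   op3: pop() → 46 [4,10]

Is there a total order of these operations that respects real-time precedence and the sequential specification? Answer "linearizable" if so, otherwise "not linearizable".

one valid linearization: op1, op2, op3, op4, op5, op6
1. op1 pop() → empty, leaving stack <>
2. op2 push(46), leaving stack <46>
3. op3 pop() → 46, leaving stack <>
4. op4 pop() → empty, leaving stack <>
5. op5 push(72), leaving stack <72>
6. op6 push(15), leaving stack <72,15>

linearizable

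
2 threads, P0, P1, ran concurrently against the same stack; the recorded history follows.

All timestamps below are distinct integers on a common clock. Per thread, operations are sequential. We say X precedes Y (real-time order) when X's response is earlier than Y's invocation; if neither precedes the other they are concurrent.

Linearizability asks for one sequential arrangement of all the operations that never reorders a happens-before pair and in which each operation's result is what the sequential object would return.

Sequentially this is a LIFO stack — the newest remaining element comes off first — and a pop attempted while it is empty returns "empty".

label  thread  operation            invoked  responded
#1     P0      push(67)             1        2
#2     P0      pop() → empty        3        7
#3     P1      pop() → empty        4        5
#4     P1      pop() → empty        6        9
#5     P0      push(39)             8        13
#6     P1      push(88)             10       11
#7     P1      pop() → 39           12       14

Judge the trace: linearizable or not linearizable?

not linearizable

through event 6 a valid linearization exists; event 7 (#2 responding at time 7) ends that
3 completed operations, 2 real-time-consistent orders — every stack replay fails
include/drop combinations of the 1 pending operation (#4) were all tried; none helps
one such order, #1, #2, #3 (pending dropped), breaks at step 2 where #2 pop() → empty is illegal
one such order, #1, #3, #2 (pending dropped), breaks at step 2 where #3 pop() → empty is illegal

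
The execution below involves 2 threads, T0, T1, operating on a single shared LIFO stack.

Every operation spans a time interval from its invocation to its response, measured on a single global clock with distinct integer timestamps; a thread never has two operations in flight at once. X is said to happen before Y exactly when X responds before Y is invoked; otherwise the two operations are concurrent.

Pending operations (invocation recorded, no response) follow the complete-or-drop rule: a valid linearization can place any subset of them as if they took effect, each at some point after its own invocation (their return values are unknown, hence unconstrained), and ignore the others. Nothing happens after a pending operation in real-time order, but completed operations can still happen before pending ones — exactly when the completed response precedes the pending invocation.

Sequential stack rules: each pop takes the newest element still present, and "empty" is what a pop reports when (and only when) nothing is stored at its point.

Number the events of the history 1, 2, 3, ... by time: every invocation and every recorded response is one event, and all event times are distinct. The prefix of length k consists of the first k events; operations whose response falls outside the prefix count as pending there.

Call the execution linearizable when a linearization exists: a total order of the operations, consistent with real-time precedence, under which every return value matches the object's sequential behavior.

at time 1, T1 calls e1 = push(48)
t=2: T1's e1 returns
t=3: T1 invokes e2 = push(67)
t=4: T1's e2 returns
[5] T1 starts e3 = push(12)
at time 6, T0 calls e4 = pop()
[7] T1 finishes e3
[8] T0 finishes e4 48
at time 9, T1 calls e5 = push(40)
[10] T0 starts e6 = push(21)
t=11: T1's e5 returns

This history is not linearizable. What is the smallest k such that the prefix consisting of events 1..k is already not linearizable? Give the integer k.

8

events 1..7 are linearizable, e.g. via e1, e2, e3:
step 1: e1 push(48) — stack <48>
step 2: e2 push(67) — stack <48,67>
step 3: e3 push(12) — stack <48,67,12>
once event 8 joins (e4's response, time 8), exhaustive search finds no witness
e.g. e1, e2, e3, e4: illegal at step 4, since e4 pop() → 48 cannot apply there
e.g. e1, e2, e4, e3: illegal at step 3, since e4 pop() → 48 cannot apply there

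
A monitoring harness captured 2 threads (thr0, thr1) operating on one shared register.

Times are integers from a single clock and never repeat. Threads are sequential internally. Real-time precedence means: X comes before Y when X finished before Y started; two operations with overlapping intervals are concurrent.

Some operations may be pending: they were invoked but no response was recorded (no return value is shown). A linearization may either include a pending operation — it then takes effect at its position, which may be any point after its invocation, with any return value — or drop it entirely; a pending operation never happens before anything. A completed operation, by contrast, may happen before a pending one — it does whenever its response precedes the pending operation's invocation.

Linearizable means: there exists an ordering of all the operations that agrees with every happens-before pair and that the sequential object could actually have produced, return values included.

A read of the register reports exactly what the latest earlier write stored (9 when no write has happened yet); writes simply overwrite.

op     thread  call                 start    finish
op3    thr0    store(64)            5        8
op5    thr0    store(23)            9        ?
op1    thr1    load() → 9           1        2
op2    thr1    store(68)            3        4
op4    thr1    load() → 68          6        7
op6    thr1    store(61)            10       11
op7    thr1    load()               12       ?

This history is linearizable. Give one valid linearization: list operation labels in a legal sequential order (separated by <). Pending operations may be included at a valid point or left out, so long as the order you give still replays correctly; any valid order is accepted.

op1 < op2 < op4 < op3 < op5 < op6

after step 1 (op1 load() → 9): value 9
after step 2 (op2 store(68)): value 68
after step 3 (op4 load() → 68): value 68
after step 4 (op3 store(64)): value 64
after step 5 (op5 store(23) (pending, included)): value 23
after step 6 (op6 store(61)): value 61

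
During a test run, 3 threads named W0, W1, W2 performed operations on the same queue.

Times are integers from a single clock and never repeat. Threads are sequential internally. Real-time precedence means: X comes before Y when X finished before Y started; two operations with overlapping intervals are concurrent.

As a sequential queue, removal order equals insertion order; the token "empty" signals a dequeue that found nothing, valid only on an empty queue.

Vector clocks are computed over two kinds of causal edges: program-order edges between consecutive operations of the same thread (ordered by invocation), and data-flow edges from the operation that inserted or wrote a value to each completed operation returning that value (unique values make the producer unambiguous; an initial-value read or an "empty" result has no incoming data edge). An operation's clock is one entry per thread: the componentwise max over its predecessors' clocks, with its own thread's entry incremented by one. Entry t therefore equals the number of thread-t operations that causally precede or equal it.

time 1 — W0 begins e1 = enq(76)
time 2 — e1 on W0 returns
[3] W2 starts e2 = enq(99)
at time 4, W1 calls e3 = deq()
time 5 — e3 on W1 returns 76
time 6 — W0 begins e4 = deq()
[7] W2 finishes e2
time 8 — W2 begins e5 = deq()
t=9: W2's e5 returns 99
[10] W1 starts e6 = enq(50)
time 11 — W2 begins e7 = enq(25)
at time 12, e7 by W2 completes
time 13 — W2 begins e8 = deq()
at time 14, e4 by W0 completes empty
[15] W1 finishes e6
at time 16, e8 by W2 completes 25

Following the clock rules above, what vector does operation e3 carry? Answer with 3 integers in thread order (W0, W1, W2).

no predecessors for e2 (invoked 3): W2 increments from zero → (0, 0, 1)
no predecessors for e1 (invoked 1): W0 increments from zero → (1, 0, 0)
e5, invoked 8, takes VC(e2)=(0, 0, 1) under max, adds 1 for W2 → (0, 0, 2)
e3, invoked 4, takes VC(e1)=(1, 0, 0) under max, adds 1 for W1 → (1, 1, 0)
e4, invoked 6, takes VC(e1)=(1, 0, 0) under max, adds 1 for W0 → (2, 0, 0)
e7, invoked 11, takes VC(e5)=(0, 0, 2) under max, adds 1 for W2 → (0, 0, 3)
e6, invoked 10, takes VC(e3)=(1, 1, 0) under max, adds 1 for W1 → (1, 2, 0)
e8, invoked 13, takes VC(e7)=(0, 0, 3) under max, adds 1 for W2 → (0, 0, 4)
target: VC(e3) = (1, 1, 0)

(1, 1, 0)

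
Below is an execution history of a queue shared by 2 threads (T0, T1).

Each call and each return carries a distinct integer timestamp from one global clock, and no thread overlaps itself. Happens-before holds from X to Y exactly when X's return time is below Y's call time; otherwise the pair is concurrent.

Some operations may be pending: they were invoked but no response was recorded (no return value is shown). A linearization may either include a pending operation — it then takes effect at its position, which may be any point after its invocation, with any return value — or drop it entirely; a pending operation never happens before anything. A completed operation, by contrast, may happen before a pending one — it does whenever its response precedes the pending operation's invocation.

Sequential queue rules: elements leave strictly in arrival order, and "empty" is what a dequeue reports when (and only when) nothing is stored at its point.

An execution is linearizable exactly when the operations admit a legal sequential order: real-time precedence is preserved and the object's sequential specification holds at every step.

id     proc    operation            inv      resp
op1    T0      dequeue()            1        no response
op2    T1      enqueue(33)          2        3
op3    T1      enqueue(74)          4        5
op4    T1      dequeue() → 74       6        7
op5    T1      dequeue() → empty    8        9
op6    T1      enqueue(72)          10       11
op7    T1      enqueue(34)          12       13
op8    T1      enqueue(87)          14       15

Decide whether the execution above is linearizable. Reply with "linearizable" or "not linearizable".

linearizable

witness order: op2, op1, op3, op4, op5, op6, op7, op8
1. op2 enqueue(33), leaving queue <33>
2. op1 dequeue() (pending, included), leaving queue <>
3. op3 enqueue(74), leaving queue <74>
4. op4 dequeue() → 74, leaving queue <>
5. op5 dequeue() → empty, leaving queue <>
6. op6 enqueue(72), leaving queue <72>
7. op7 enqueue(34), leaving queue <72,34>
8. op8 enqueue(87), leaving queue <72,34,87>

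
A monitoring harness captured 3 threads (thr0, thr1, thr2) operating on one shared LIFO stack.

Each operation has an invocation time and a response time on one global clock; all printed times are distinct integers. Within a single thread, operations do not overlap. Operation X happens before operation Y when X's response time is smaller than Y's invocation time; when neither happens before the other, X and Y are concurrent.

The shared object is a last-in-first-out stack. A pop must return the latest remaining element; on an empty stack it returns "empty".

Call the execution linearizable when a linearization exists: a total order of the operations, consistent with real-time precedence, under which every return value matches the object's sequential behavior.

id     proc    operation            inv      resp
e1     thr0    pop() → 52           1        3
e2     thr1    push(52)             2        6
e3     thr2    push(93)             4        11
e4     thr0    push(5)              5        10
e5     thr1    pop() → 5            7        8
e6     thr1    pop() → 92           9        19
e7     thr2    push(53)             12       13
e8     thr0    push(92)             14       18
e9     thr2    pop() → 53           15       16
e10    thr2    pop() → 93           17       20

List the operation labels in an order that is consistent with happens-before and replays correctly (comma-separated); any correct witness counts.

after step 1 (e2 push(52)): stack <52>
after step 2 (e1 pop() → 52): stack <>
after step 3 (e3 push(93)): stack <93>
after step 4 (e4 push(5)): stack <93,5>
after step 5 (e5 pop() → 5): stack <93>
after step 6 (e7 push(53)): stack <93,53>
after step 7 (e8 push(92)): stack <93,53,92>
after step 8 (e6 pop() → 92): stack <93,53>
after step 9 (e9 pop() → 53): stack <93>
after step 10 (e10 pop() → 93): stack <>

e2, e1, e3, e4, e5, e7, e8, e6, e9, e10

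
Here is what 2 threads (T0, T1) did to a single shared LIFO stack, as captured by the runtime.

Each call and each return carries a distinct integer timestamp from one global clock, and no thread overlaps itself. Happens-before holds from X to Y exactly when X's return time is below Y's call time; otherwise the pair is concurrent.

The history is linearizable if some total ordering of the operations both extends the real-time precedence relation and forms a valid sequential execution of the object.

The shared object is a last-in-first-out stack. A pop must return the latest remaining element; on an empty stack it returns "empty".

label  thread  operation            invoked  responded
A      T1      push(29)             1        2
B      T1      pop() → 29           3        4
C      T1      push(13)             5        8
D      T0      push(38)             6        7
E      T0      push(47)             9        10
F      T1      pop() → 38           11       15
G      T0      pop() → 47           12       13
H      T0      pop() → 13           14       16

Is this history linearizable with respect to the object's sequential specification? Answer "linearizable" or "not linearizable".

a witness: A, B, C, D, E, G, F, H
after step 1 (A push(29)): stack <29>
after step 2 (B pop() → 29): stack <>
after step 3 (C push(13)): stack <13>
after step 4 (D push(38)): stack <13,38>
after step 5 (E push(47)): stack <13,38,47>
after step 6 (G pop() → 47): stack <13,38>
after step 7 (F pop() → 38): stack <13>
after step 8 (H pop() → 13): stack <>

linearizable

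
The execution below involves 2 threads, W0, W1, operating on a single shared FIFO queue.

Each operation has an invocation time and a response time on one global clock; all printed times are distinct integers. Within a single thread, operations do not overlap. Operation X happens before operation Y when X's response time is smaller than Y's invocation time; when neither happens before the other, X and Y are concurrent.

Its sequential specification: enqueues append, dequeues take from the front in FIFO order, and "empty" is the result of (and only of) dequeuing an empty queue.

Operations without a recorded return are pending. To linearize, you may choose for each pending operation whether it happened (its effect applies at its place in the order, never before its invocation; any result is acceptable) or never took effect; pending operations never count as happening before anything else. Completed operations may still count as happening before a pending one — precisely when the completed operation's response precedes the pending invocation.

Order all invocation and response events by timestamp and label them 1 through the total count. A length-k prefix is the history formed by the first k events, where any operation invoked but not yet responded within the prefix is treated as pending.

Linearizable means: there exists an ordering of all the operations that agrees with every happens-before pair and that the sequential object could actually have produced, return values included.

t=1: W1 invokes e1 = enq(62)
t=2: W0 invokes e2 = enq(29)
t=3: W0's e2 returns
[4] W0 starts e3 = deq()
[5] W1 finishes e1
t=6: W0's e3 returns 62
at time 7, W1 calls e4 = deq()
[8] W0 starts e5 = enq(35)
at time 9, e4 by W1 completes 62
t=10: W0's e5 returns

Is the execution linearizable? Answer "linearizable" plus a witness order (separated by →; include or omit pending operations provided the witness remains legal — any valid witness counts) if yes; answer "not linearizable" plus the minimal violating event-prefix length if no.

not linearizable — minimal violating prefix: 9 events

the violation lands at event 9, e4's response at time 9: events 1..8 linearize, events 1..9 do not
checked exhaustively: 3 real-time-consistent orders of 4 completed operations, zero legal FIFO queue replays
include/drop combinations of the 1 pending operation (e5) were all tried; none helps
one such order, e1, e2, e3, e4 (pending dropped), breaks at step 4 where e4 deq() → 62 is illegal
one such order, e2, e1, e3, e4 (pending dropped), breaks at step 3 where e3 deq() → 62 is illegal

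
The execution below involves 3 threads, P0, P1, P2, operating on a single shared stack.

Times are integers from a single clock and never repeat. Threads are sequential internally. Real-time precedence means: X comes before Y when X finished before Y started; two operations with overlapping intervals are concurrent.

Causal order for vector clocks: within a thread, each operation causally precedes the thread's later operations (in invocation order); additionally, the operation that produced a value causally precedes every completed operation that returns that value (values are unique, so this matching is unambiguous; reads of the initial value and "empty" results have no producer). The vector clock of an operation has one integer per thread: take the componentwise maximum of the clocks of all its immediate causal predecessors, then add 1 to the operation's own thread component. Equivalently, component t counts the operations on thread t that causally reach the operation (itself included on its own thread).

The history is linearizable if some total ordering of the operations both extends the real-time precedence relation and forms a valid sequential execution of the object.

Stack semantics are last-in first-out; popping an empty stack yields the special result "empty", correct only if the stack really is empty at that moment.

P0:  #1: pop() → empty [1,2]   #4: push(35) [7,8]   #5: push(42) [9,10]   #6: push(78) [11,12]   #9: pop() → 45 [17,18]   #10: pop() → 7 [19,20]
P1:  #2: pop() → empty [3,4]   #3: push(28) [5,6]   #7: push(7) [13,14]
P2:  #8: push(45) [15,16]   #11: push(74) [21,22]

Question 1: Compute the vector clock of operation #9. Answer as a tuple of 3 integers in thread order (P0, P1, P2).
(5, 0, 1)

root op #8, invoked 15: fresh clock plus P2's own tick → (0, 0, 1)
root op #2, invoked 3: fresh clock plus P1's own tick → (0, 1, 0)
root op #1, invoked 1: fresh clock plus P0's own tick → (1, 0, 0)
VC(#11, invoked at 21): max of VC(#8)=(0, 0, 1), then +1 on thread P2 → (0, 0, 2)
VC(#3, invoked at 5): max of VC(#2)=(0, 1, 0), then +1 on thread P1 → (0, 2, 0)
VC(#4, invoked at 7): max of VC(#1)=(1, 0, 0), then +1 on thread P0 → (2, 0, 0)
VC(#7, invoked at 13): max of VC(#3)=(0, 2, 0), then +1 on thread P1 → (0, 3, 0)
VC(#5, invoked at 9): max of VC(#4)=(2, 0, 0), then +1 on thread P0 → (3, 0, 0)
VC(#6, invoked at 11): max of VC(#5)=(3, 0, 0), then +1 on thread P0 → (4, 0, 0)
VC(#9, invoked at 17): max of VC(#6)=(4, 0, 0), VC(#8)=(0, 0, 1), then +1 on thread P0 → (5, 0, 1)
VC(#10, invoked at 19): max of VC(#7)=(0, 3, 0), VC(#9)=(5, 0, 1), then +1 on thread P0 → (6, 3, 1)
target: VC(#9) = (5, 0, 1)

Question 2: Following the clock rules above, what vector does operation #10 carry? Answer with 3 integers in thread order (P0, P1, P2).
(6, 3, 1)

invoked at 15, #8 has no predecessors; its own P2 bump gives (0, 0, 1)
invoked at 3, #2 has no predecessors; its own P1 bump gives (0, 1, 0)
invoked at 1, #1 has no predecessors; its own P0 bump gives (1, 0, 0)
#11, invoked 21, takes VC(#8)=(0, 0, 1) under max, adds 1 for P2 → (0, 0, 2)
#3, invoked 5, takes VC(#2)=(0, 1, 0) under max, adds 1 for P1 → (0, 2, 0)
#4, invoked 7, takes VC(#1)=(1, 0, 0) under max, adds 1 for P0 → (2, 0, 0)
#7, invoked 13, takes VC(#3)=(0, 2, 0) under max, adds 1 for P1 → (0, 3, 0)
#5, invoked 9, takes VC(#4)=(2, 0, 0) under max, adds 1 for P0 → (3, 0, 0)
#6, invoked 11, takes VC(#5)=(3, 0, 0) under max, adds 1 for P0 → (4, 0, 0)
#9, invoked 17, takes VC(#6)=(4, 0, 0), VC(#8)=(0, 0, 1) under max, adds 1 for P0 → (5, 0, 1)
#10, invoked 19, takes VC(#7)=(0, 3, 0), VC(#9)=(5, 0, 1) under max, adds 1 for P0 → (6, 3, 1)
target: VC(#10) = (6, 3, 1)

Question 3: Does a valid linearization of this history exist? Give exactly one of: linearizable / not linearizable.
linearizable

one valid linearization: #1, #2, #3, #4, #5, #6, #7, #8, #9, #10, #11
1. #1 pop() → empty, leaving stack <>
2. #2 pop() → empty, leaving stack <>
3. #3 push(28), leaving stack <28>
4. #4 push(35), leaving stack <28,35>
5. #5 push(42), leaving stack <28,35,42>
6. #6 push(78), leaving stack <28,35,42,78>
7. #7 push(7), leaving stack <28,35,42,78,7>
8. #8 push(45), leaving stack <28,35,42,78,7,45>
9. #9 pop() → 45, leaving stack <28,35,42,78,7>
10. #10 pop() → 7, leaving stack <28,35,42,78>
11. #11 push(74), leaving stack <28,35,42,78,74>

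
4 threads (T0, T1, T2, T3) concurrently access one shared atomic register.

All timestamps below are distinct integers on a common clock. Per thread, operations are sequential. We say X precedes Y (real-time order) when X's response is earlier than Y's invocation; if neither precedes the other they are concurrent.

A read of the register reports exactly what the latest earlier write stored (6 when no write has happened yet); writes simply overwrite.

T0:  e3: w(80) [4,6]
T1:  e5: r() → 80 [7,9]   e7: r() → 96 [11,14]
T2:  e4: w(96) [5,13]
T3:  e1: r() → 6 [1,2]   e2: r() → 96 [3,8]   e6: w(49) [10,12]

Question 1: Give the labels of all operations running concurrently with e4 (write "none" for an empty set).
overlap test against e4 [5,13]: concurrent iff the interval meets 5..13
e1 [1,2]: before
e2 [3,8]: concurrent
e3 [4,6]: concurrent
e5 [7,9]: concurrent
e6 [10,12]: concurrent
e7 [11,14]: concurrent

e2, e3, e5, e6, e7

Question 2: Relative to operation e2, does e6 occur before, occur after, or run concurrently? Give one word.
e6 spans [10,12], e2 spans [3,8]
resp(e2)=8 < inv(e6)=10

after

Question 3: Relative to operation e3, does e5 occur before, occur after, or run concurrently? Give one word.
e5 spans [7,9], e3 spans [4,6]
resp(e3)=6 < inv(e5)=7

after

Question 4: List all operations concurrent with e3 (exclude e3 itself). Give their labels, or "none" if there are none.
e3 spans [4,6]: anything still running between times 4 and 6 counts as concurrent
e1 [1,2]: before
e2 [3,8]: concurrent
e4 [5,13]: concurrent
e5 [7,9]: after
e6 [10,12]: after
e7 [11,14]: after

e2, e4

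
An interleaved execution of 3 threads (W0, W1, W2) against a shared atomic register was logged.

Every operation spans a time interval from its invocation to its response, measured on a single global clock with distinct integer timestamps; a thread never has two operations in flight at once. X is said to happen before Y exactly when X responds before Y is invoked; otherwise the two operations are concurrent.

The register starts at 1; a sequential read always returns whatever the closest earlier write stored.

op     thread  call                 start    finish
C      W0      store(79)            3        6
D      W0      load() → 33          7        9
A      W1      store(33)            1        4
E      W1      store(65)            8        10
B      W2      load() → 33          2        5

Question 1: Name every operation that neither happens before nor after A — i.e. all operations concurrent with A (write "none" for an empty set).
Answer: B, C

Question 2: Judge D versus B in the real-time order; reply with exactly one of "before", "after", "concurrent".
Answer: after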